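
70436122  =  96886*727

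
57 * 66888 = 3812616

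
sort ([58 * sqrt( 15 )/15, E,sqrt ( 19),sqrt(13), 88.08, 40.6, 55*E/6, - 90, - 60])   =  [ - 90, - 60,  E,  sqrt(13), sqrt( 19), 58*sqrt( 15)/15, 55*E/6,40.6, 88.08] 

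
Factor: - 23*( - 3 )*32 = 2^5 * 3^1*23^1= 2208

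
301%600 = 301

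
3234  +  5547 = 8781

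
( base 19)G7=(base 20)FB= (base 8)467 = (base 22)E3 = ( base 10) 311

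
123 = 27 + 96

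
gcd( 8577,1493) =1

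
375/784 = 375/784 = 0.48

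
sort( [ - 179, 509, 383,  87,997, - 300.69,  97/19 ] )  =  [ -300.69, - 179, 97/19 , 87, 383, 509, 997]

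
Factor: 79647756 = 2^2*3^1*6637313^1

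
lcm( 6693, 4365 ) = 100395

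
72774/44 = 1653 + 21/22 = 1653.95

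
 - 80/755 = -16/151 = - 0.11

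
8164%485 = 404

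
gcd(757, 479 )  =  1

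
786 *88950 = 69914700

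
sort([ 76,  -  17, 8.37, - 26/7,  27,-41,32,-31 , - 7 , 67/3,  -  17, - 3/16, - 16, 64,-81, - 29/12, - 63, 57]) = [  -  81, - 63, - 41, - 31,- 17,-17, - 16,  -  7, - 26/7, - 29/12, - 3/16, 8.37, 67/3, 27 , 32, 57, 64, 76]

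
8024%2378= 890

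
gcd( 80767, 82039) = 1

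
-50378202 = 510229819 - 560608021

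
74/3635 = 74/3635 = 0.02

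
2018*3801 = 7670418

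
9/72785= 9/72785 = 0.00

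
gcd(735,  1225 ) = 245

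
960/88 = 120/11  =  10.91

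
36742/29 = 36742/29 = 1266.97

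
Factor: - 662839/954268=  - 2^(-2)* 7^( - 1 )*173^(-1)*197^( - 1 )*662839^1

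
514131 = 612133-98002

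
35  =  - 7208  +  7243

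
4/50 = 2/25 = 0.08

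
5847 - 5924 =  - 77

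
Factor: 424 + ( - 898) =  - 474 = - 2^1*3^1*79^1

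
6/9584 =3/4792= 0.00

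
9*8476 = 76284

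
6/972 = 1/162=0.01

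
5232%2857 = 2375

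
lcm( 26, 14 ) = 182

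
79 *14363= 1134677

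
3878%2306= 1572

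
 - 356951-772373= - 1129324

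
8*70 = 560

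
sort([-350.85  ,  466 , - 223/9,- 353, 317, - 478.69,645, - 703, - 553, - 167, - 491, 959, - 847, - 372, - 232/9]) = [  -  847, - 703, - 553, - 491, - 478.69 ,-372, - 353, - 350.85, - 167, - 232/9,  -  223/9,  317,466, 645 , 959 ]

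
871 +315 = 1186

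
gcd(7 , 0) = 7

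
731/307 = 2+117/307 =2.38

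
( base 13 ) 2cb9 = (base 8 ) 14656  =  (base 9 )10014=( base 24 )b9m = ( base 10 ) 6574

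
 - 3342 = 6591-9933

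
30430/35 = 869 + 3/7 = 869.43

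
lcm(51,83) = 4233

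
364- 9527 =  - 9163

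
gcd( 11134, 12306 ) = 586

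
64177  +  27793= 91970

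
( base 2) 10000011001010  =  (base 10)8394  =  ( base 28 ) ajm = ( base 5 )232034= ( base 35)6TT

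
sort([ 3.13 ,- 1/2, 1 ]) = [ - 1/2,1, 3.13]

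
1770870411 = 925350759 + 845519652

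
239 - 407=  - 168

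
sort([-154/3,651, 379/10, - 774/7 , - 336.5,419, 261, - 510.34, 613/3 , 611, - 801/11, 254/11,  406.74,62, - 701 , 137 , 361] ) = [-701, - 510.34, - 336.5, - 774/7,-801/11, - 154/3, 254/11, 379/10, 62, 137 , 613/3, 261, 361, 406.74, 419,611,651] 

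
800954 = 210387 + 590567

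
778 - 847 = -69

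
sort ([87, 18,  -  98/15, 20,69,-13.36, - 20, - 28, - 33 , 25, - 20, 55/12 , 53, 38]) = [ - 33, - 28, - 20, - 20, - 13.36, - 98/15, 55/12, 18,  20, 25,  38, 53, 69,87 ]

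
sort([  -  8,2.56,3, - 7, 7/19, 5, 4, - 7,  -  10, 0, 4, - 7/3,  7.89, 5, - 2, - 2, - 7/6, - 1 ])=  [ - 10,-8, - 7, - 7, - 7/3, - 2, - 2, - 7/6, - 1, 0, 7/19, 2.56,3, 4, 4, 5,5, 7.89 ]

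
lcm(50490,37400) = 1009800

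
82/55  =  1 + 27/55 = 1.49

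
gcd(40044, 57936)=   852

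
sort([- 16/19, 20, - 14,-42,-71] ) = [ - 71,- 42, - 14,-16/19,20] 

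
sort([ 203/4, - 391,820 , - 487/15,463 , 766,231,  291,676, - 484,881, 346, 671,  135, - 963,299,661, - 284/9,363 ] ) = [ - 963, - 484, - 391, - 487/15, - 284/9,  203/4, 135,231, 291,299,  346, 363,463,661, 671, 676,766, 820,881]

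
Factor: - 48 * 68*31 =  - 101184   =  - 2^6*3^1 * 17^1 *31^1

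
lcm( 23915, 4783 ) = 23915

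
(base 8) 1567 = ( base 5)12022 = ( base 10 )887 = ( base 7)2405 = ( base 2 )1101110111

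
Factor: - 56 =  -2^3*7^1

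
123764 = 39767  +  83997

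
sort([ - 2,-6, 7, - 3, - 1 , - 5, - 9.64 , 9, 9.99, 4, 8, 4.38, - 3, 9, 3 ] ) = [ - 9.64, - 6, - 5, - 3, - 3, -2 , - 1,  3,4,4.38, 7, 8, 9, 9,9.99 ] 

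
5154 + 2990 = 8144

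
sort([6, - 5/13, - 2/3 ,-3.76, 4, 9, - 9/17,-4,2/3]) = [-4  , - 3.76, - 2/3,-9/17, - 5/13,2/3 , 4,6,9 ]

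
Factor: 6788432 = 2^4  *7^1 * 60611^1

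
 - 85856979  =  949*(  -  90471)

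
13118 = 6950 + 6168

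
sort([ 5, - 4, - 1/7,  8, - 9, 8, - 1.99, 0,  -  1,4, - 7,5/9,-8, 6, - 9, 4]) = [ - 9, - 9, - 8, - 7, - 4, - 1.99, - 1,-1/7,0,  5/9,4, 4,5, 6 , 8 , 8] 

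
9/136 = 9/136 = 0.07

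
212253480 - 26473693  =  185779787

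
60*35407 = 2124420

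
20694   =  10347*2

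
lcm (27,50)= 1350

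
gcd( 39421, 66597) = 79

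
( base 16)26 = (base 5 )123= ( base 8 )46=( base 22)1g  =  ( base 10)38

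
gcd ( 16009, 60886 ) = 7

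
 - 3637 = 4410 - 8047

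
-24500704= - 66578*368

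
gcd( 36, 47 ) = 1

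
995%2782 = 995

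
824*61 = 50264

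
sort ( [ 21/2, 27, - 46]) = [ - 46,21/2,27]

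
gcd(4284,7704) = 36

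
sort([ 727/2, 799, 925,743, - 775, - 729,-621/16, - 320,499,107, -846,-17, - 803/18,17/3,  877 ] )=[ - 846, - 775, - 729, - 320,-803/18, - 621/16, - 17,17/3, 107,727/2,499,743 , 799, 877,925 ] 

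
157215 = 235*669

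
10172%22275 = 10172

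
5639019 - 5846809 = - 207790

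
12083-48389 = -36306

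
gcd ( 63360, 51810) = 330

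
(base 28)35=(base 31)2r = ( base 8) 131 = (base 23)3k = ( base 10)89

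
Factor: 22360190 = 2^1*5^1*499^1*4481^1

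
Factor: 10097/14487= 23/33 = 3^(-1 )*  11^( - 1 )*  23^1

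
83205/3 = 27735 = 27735.00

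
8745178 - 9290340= -545162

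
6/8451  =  2/2817 = 0.00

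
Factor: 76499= 227^1*337^1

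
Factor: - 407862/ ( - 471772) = 351/406= 2^( - 1)*3^3 * 7^ (- 1)*13^1  *29^(-1 ) 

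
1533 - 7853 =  - 6320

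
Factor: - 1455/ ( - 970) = 2^( - 1) * 3^1 = 3/2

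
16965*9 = 152685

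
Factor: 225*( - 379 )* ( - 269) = 3^2*5^2*269^1*379^1  =  22938975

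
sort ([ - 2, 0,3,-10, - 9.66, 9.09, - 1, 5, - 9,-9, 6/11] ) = [-10,  -  9.66, -9 ,-9, - 2,-1,0, 6/11, 3, 5, 9.09] 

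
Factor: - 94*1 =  - 94 = -2^1*47^1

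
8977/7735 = 1 + 1242/7735 = 1.16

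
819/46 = 819/46 = 17.80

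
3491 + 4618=8109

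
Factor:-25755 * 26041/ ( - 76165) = 134137191/15233 = 3^1*17^1*101^1*15233^ ( - 1)*26041^1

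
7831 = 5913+1918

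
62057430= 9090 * 6827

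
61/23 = 2  +  15/23 = 2.65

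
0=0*4916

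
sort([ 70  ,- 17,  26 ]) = [ - 17, 26,70 ]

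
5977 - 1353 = 4624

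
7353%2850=1653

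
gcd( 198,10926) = 18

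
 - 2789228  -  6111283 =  - 8900511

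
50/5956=25/2978 = 0.01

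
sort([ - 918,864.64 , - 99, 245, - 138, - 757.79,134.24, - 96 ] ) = [-918,-757.79, - 138 , - 99, - 96,134.24, 245,864.64]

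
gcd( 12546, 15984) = 18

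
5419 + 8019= 13438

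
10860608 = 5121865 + 5738743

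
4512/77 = 58 + 46/77 = 58.60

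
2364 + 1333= 3697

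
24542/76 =12271/38 = 322.92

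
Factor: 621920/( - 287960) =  - 2^2*13^2*313^ ( - 1 )=   - 676/313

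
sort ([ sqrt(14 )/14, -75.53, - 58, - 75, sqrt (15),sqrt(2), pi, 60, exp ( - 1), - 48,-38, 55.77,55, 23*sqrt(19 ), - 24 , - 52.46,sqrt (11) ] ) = [ - 75.53, - 75, - 58 , - 52.46, - 48, - 38, - 24, sqrt( 14)/14, exp(-1), sqrt( 2 ) , pi,sqrt(11), sqrt(15 ), 55,55.77, 60,23*sqrt(19)]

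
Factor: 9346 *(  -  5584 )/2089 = -52188064/2089 = - 2^5 *349^1*2089^( - 1) *4673^1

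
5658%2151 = 1356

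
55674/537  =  103 + 121/179 = 103.68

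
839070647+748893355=1587964002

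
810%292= 226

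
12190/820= 1219/82 = 14.87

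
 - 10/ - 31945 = 2/6389=0.00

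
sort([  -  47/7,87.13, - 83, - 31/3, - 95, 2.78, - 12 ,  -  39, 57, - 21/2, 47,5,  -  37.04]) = [ - 95, - 83, - 39, - 37.04,- 12, - 21/2, - 31/3, - 47/7, 2.78, 5,  47, 57,87.13 ]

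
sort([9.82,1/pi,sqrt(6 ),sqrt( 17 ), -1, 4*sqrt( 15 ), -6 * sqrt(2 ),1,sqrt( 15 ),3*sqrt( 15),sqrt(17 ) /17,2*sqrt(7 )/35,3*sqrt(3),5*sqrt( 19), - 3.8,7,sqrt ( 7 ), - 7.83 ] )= [ - 6*sqrt(2), - 7.83 , - 3.8, - 1,2*sqrt(7 )/35,sqrt( 17 )/17,1/pi,  1 , sqrt( 6) , sqrt( 7 ),sqrt( 15 ),sqrt( 17 ), 3*sqrt( 3 ),7,9.82,3*sqrt( 15 ),4*sqrt( 15 ),5*sqrt( 19) ]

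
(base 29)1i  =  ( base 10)47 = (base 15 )32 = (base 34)1D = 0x2f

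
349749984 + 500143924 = 849893908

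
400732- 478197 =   -  77465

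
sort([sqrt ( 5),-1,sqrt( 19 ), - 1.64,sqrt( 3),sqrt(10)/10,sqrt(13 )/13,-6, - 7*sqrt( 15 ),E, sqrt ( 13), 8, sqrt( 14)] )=[ - 7*sqrt( 15),-6,  -  1.64, - 1 , sqrt( 13) /13, sqrt(10) /10 , sqrt(3),sqrt( 5), E, sqrt( 13 ),sqrt(14 ) , sqrt( 19 ),8 ] 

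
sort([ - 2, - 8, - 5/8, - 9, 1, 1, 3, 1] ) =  [ - 9, - 8, - 2,-5/8, 1, 1,1, 3]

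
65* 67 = 4355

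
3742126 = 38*98477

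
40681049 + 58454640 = 99135689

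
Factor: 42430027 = 59^1*719153^1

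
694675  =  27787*25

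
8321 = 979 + 7342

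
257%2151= 257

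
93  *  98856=9193608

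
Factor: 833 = 7^2*17^1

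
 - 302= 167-469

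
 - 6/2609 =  - 6/2609 = - 0.00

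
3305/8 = 413 + 1/8=413.12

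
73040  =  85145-12105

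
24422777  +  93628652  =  118051429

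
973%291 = 100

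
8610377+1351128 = 9961505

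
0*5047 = 0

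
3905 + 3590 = 7495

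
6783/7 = 969= 969.00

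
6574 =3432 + 3142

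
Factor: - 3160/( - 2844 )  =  2^1*3^( - 2) * 5^1 = 10/9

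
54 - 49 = 5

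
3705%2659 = 1046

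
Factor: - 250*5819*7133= - 2^1*5^3*7^1*11^1  *23^2*1019^1   =  - 10376731750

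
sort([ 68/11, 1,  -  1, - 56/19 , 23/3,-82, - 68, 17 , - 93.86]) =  [-93.86,  -  82, - 68, - 56/19, - 1,1,68/11,23/3 , 17 ] 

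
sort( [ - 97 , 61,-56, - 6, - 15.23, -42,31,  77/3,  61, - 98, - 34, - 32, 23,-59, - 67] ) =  [-98, - 97, - 67, - 59 , - 56, - 42 ,  -  34, - 32,-15.23, - 6,23, 77/3, 31, 61, 61 ] 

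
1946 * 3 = 5838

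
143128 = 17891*8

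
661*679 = 448819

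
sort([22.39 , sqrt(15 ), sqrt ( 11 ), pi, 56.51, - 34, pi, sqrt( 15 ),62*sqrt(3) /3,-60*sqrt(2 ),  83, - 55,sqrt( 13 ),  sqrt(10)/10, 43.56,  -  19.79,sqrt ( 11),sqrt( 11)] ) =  [  -  60*sqrt ( 2), -55 ,-34,  -  19.79,  sqrt( 10)/10,pi,pi,  sqrt(11),  sqrt( 11 ) , sqrt(11), sqrt( 13 ) , sqrt ( 15),sqrt (15),22.39, 62*sqrt( 3)/3, 43.56, 56.51,83 ]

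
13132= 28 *469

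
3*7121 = 21363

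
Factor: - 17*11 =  - 11^1*17^1 = - 187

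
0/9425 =0 = 0.00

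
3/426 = 1/142 = 0.01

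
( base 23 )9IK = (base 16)144B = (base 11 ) 39A3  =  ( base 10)5195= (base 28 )6hf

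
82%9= 1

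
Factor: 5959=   59^1*101^1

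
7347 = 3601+3746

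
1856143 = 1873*991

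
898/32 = 28 + 1/16 = 28.06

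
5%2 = 1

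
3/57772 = 3/57772 = 0.00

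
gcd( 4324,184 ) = 92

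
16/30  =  8/15 = 0.53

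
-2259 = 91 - 2350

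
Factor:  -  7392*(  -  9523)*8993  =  2^5 * 3^1*7^1*11^1 * 17^1*23^2*89^1*107^1 =633053385888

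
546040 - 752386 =-206346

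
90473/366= 90473/366 = 247.19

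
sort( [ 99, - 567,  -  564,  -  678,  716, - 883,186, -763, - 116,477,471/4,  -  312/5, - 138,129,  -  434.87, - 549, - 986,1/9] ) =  [ - 986, - 883, - 763, - 678, - 567, - 564, - 549 , - 434.87 , - 138,-116 ,-312/5, 1/9,99,471/4, 129,  186,477, 716]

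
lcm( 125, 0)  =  0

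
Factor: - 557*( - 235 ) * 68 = 8900860 = 2^2*5^1 *17^1*47^1*557^1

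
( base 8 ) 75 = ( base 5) 221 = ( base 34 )1R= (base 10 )61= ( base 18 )37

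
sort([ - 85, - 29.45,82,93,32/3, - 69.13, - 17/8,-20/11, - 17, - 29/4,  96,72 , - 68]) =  [ - 85, - 69.13, - 68, - 29.45, - 17, - 29/4, - 17/8, - 20/11,32/3, 72, 82,  93,96]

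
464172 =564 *823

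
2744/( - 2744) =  - 1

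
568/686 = 284/343 = 0.83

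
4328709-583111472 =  - 578782763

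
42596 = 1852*23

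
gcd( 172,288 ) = 4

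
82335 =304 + 82031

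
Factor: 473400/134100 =526/149=2^1*149^( - 1)*263^1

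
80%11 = 3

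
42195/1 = 42195 =42195.00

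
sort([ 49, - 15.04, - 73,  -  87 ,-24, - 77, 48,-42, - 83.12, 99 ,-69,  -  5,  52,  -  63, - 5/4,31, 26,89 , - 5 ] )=[-87, - 83.12,-77, - 73,-69,-63,-42,-24, - 15.04, - 5,-5,  -  5/4,26,31,48,49,52, 89, 99]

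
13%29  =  13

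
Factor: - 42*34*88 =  -125664= - 2^5 * 3^1*7^1 * 11^1*17^1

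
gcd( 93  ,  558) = 93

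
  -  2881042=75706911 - 78587953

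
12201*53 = 646653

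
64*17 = 1088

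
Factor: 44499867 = 3^1* 14833289^1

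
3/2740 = 3/2740 = 0.00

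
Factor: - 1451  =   - 1451^1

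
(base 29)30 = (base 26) 39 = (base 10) 87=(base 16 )57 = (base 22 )3L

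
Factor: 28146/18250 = 14073/9125= 3^1*5^(- 3)*73^( - 1)*4691^1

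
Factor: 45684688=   2^4*7^1*407899^1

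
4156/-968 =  - 5 + 171/242 = - 4.29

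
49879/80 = 623 + 39/80=623.49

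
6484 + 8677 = 15161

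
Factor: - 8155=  - 5^1*7^1 * 233^1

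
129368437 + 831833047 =961201484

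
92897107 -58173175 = 34723932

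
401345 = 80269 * 5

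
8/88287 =8/88287=0.00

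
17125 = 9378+7747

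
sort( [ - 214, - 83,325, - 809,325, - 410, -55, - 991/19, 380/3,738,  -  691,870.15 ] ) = [ - 809, - 691,-410, -214,-83, - 55, - 991/19,380/3,  325,  325, 738,  870.15]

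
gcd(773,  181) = 1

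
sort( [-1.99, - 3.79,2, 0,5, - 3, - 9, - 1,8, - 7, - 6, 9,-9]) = [ - 9, - 9, - 7, - 6, - 3.79,- 3,  -  1.99, - 1,0,2, 5, 8 , 9]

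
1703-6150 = -4447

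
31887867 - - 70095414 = 101983281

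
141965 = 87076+54889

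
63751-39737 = 24014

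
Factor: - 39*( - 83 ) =3^1* 13^1*83^1 = 3237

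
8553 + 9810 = 18363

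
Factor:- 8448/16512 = -22/43 = -2^1*11^1*43^(- 1) 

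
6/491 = 6/491=0.01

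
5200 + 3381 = 8581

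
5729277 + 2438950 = 8168227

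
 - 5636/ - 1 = 5636/1 = 5636.00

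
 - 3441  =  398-3839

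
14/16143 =14/16143 = 0.00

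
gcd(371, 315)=7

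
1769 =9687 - 7918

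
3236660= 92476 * 35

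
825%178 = 113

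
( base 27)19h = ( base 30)12t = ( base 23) 1K0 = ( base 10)989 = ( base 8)1735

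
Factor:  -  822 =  - 2^1*3^1 * 137^1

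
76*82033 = 6234508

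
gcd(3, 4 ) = 1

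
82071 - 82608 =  - 537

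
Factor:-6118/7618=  - 7^1*13^ ( - 1)*19^1*23^1*293^( - 1)   =  - 3059/3809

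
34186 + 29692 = 63878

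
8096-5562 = 2534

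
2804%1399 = 6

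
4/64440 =1/16110= 0.00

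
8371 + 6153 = 14524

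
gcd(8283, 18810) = 33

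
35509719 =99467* 357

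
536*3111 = 1667496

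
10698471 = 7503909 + 3194562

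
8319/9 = 2773/3 = 924.33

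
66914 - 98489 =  - 31575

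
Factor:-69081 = -3^1*23027^1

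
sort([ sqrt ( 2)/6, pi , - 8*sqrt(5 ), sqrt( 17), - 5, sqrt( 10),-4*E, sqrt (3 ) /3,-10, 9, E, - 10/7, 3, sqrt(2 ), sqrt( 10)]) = [ - 8*sqrt(5), - 4*E, - 10, - 5, - 10/7 , sqrt(2)/6,sqrt(3)/3, sqrt(2 ), E, 3, pi,sqrt(10),sqrt(10),sqrt(17 ),9 ] 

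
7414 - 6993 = 421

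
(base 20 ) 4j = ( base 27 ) 3I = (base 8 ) 143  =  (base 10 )99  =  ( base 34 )2V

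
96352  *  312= 30061824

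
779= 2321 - 1542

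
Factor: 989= 23^1*43^1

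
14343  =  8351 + 5992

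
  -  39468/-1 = 39468/1 = 39468.00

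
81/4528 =81/4528 = 0.02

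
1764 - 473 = 1291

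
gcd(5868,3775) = 1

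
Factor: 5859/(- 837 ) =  - 7^1  =  - 7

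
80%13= 2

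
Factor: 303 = 3^1*101^1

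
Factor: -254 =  - 2^1 *127^1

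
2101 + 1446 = 3547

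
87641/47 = 87641/47= 1864.70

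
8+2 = 10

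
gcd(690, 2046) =6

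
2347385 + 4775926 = 7123311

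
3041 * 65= 197665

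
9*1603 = 14427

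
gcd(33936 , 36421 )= 7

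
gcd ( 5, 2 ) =1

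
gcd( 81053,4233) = 1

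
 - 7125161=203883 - 7329044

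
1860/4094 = 930/2047 = 0.45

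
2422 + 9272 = 11694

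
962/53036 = 481/26518 = 0.02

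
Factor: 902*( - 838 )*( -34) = 25699784  =  2^3*11^1*17^1*41^1*419^1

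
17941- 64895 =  - 46954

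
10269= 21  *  489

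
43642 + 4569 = 48211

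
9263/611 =15  +  98/611 = 15.16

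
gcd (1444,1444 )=1444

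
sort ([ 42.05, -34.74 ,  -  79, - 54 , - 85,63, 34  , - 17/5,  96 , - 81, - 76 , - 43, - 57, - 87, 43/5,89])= [  -  87, - 85  , - 81 , - 79,  -  76 , - 57  , - 54, - 43, - 34.74, - 17/5, 43/5, 34, 42.05, 63, 89, 96]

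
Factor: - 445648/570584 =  - 2^1*173^1*443^( -1) = - 346/443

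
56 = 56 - 0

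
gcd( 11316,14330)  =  2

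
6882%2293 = 3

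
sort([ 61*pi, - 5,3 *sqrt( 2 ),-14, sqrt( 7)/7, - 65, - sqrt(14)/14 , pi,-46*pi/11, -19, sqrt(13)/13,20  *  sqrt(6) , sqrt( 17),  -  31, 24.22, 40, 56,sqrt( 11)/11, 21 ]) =[-65, - 31, - 19, - 14, - 46*pi/11,- 5,-sqrt(14)/14, sqrt(13 )/13, sqrt(11 )/11, sqrt(7 )/7, pi, sqrt( 17 ), 3*sqrt(2),  21,24.22,40,  20*sqrt(6) , 56,61*pi]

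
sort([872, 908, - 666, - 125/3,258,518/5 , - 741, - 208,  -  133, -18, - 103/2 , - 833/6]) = [ - 741, - 666, - 208, -833/6, - 133, - 103/2, - 125/3 , - 18, 518/5, 258,872, 908 ]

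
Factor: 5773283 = 19^1 *113^1*2689^1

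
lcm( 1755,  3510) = 3510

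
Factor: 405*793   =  3^4*5^1*13^1*61^1 = 321165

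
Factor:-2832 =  - 2^4*3^1*59^1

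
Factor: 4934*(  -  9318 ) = -45975012 = - 2^2*3^1 * 1553^1*2467^1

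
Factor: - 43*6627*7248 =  - 2065397328 = - 2^4 *3^2*43^1*47^2*151^1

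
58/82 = 29/41 =0.71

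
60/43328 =15/10832  =  0.00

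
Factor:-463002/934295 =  - 2^1*3^1 * 5^(- 1)*77167^1 * 186859^( - 1) 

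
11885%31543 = 11885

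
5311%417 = 307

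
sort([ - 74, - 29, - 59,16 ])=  [-74, - 59, - 29,16 ]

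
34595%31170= 3425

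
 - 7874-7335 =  -15209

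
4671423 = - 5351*( - 873)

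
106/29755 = 106/29755 = 0.00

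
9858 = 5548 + 4310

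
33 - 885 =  - 852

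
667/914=667/914 = 0.73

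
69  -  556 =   -  487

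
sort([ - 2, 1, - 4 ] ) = [ - 4,  -  2, 1]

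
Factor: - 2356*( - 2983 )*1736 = 12200517728   =  2^5*7^1 * 19^2*31^2*157^1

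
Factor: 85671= 3^3*19^1 * 167^1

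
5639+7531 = 13170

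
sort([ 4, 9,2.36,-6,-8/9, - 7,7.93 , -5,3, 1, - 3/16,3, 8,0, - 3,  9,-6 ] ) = [-7 , - 6, - 6,- 5,-3, -8/9, - 3/16,0,1,  2.36, 3, 3, 4, 7.93 , 8, 9, 9]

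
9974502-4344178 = 5630324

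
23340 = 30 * 778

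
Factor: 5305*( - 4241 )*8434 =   -  2^1*5^1*1061^1*4217^1*4241^1 = - 189752391170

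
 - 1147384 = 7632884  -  8780268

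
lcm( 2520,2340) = 32760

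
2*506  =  1012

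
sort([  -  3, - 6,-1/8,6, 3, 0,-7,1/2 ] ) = [ - 7, - 6, - 3,-1/8,0, 1/2, 3,  6] 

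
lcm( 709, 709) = 709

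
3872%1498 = 876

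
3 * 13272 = 39816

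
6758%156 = 50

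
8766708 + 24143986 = 32910694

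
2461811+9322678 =11784489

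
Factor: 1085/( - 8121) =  - 3^( - 1)*5^1*7^1* 31^1 * 2707^( - 1)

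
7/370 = 7/370 =0.02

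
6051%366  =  195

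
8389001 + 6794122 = 15183123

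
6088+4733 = 10821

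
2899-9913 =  - 7014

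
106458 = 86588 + 19870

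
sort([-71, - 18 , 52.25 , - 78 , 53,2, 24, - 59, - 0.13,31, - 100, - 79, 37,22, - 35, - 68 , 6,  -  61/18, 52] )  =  [ - 100, - 79 , - 78, - 71, - 68,-59, - 35,-18 , - 61/18,-0.13, 2 , 6, 22,24,31,  37 , 52,52.25, 53 ] 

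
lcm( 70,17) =1190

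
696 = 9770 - 9074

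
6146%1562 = 1460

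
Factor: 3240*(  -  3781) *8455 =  - 2^3*3^4*5^2*19^2*89^1*199^1 = - 103577470200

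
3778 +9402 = 13180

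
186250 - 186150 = 100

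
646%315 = 16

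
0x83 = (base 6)335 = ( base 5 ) 1011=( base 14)95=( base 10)131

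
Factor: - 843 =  - 3^1*281^1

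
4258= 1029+3229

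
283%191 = 92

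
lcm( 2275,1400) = 18200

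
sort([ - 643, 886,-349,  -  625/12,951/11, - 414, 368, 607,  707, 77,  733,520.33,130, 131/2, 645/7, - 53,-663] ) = [ - 663,-643,-414,-349, - 53,-625/12,131/2, 77,951/11, 645/7,  130, 368 , 520.33, 607, 707, 733, 886 ] 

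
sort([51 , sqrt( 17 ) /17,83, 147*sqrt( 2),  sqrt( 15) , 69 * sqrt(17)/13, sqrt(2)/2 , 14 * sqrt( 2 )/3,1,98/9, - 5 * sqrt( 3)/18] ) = [ - 5 * sqrt(3 ) /18,sqrt ( 17)/17, sqrt(2 ) /2, 1,sqrt( 15), 14*sqrt(2)/3, 98/9, 69*sqrt( 17)/13,51, 83,147*sqrt( 2)] 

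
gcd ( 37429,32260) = 1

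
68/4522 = 2/133 =0.02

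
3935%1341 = 1253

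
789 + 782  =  1571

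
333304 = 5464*61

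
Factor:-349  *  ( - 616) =2^3 * 7^1 * 11^1*349^1 = 214984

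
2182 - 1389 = 793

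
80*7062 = 564960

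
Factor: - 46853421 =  - 3^1 * 15617807^1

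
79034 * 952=75240368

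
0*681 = 0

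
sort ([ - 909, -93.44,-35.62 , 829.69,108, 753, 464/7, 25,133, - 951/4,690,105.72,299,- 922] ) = [ - 922 , - 909, - 951/4, - 93.44, - 35.62, 25,464/7, 105.72, 108, 133,299, 690, 753, 829.69] 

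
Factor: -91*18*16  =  -2^5*3^2*7^1*13^1 = -26208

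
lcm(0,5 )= 0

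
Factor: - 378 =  - 2^1*3^3*7^1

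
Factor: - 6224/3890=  - 8/5 = - 2^3*5^( - 1)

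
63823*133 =8488459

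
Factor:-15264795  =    -  3^1 * 5^1*7^1 *13^1*53^1*211^1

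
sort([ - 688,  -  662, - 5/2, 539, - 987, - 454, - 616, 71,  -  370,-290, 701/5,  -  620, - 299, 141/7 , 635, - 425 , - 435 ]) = [  -  987, - 688, - 662, -620,  -  616,-454,  -  435,- 425, - 370, - 299, - 290,  -  5/2, 141/7,71, 701/5,539 , 635]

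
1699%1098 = 601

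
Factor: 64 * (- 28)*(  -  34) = 2^9*7^1*17^1 = 60928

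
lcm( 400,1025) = 16400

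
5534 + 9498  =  15032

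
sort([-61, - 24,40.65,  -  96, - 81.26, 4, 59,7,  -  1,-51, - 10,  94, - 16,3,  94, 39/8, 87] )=[ - 96, - 81.26,-61, - 51, - 24,  -  16 ,-10, - 1, 3 , 4, 39/8,7,40.65,59,87,94, 94] 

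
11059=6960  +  4099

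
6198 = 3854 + 2344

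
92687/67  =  92687/67 = 1383.39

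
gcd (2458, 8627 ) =1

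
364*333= 121212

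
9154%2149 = 558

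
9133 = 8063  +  1070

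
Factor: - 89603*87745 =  - 5^1*7^1 * 23^1 * 109^1 * 89603^1 = - 7862215235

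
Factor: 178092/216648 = 97/118=2^ ( - 1)*59^( - 1 ) * 97^1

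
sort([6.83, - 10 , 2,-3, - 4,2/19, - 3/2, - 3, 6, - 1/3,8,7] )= [ - 10, - 4 , - 3, - 3, - 3/2, - 1/3,2/19,2,6,6.83,7, 8]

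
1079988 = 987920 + 92068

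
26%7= 5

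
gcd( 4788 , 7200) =36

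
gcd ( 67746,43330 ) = 14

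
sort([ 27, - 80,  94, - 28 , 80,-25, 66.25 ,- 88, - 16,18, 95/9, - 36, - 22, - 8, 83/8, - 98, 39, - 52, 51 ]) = [  -  98 , - 88 , - 80, - 52, - 36, - 28, - 25, - 22, - 16, - 8, 83/8, 95/9,  18,27 , 39, 51,66.25,80, 94]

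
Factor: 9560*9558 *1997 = 2^4 * 3^4*5^1*59^1*239^1 *1997^1 = 182474836560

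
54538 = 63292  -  8754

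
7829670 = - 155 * ( - 50514 )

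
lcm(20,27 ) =540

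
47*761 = 35767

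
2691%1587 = 1104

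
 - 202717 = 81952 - 284669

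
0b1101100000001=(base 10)6913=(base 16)1b01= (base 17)16FB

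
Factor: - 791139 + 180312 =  - 3^1*7^1*17^1  *29^1 * 59^1= - 610827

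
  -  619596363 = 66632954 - 686229317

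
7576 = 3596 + 3980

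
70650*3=211950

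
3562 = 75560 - 71998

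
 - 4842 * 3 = -14526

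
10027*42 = 421134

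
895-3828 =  - 2933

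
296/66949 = 296/66949=0.00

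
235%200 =35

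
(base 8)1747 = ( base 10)999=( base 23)1ka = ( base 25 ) 1EO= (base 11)829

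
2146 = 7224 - 5078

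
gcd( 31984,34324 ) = 4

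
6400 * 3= 19200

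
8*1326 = 10608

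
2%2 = 0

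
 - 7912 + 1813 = -6099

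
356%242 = 114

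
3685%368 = 5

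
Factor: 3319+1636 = 5^1 * 991^1 = 4955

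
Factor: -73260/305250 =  - 6/25 = -2^1*3^1*5^ ( - 2)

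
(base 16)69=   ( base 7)210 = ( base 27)3O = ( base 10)105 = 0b1101001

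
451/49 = 9 + 10/49=9.20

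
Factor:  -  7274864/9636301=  - 2^4 * 53^( - 1)*113^( - 1 )*1609^(-1)*454679^1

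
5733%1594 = 951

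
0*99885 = 0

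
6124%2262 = 1600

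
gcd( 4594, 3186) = 2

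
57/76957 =57/76957 = 0.00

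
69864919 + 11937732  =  81802651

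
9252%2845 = 717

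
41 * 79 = 3239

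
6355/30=211 + 5/6 = 211.83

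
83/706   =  83/706  =  0.12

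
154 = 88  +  66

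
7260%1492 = 1292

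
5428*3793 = 20588404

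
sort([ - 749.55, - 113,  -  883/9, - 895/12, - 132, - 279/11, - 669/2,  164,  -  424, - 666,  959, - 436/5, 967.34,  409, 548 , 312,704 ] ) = [ - 749.55, - 666, - 424, - 669/2, - 132, - 113,-883/9, - 436/5, - 895/12 ,  -  279/11, 164,312,409,548, 704,959,967.34 ]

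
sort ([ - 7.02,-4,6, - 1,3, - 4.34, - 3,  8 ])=[ - 7.02, - 4.34,-4, - 3, - 1,3, 6,  8 ] 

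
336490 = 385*874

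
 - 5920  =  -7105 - - 1185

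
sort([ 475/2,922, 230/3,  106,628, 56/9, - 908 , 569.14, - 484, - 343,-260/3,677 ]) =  [ - 908, - 484, - 343, - 260/3, 56/9, 230/3,106, 475/2, 569.14,628,677,922 ]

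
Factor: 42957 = 3^3 * 37^1 * 43^1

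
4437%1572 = 1293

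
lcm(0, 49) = 0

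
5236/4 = 1309 = 1309.00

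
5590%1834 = 88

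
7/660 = 7/660 = 0.01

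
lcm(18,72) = 72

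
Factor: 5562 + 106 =5668 = 2^2*  13^1*109^1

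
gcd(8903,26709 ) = 8903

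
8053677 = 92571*87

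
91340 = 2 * 45670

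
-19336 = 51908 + -71244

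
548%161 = 65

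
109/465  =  109/465 =0.23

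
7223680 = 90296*80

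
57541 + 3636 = 61177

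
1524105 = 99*15395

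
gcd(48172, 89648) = 4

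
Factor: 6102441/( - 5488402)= -2^( - 1) * 3^2 * 29^1*103^1*227^1 * 463^(-1)*5927^( -1 ) 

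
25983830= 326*79705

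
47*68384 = 3214048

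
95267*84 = 8002428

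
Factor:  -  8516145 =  - 3^1 *5^1*11^1 * 51613^1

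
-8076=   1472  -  9548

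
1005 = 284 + 721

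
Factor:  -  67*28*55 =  - 103180 = -2^2*5^1* 7^1 * 11^1*67^1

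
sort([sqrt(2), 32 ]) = [ sqrt( 2) , 32] 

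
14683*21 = 308343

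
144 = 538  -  394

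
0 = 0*80113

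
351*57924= 20331324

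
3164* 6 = 18984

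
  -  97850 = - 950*103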